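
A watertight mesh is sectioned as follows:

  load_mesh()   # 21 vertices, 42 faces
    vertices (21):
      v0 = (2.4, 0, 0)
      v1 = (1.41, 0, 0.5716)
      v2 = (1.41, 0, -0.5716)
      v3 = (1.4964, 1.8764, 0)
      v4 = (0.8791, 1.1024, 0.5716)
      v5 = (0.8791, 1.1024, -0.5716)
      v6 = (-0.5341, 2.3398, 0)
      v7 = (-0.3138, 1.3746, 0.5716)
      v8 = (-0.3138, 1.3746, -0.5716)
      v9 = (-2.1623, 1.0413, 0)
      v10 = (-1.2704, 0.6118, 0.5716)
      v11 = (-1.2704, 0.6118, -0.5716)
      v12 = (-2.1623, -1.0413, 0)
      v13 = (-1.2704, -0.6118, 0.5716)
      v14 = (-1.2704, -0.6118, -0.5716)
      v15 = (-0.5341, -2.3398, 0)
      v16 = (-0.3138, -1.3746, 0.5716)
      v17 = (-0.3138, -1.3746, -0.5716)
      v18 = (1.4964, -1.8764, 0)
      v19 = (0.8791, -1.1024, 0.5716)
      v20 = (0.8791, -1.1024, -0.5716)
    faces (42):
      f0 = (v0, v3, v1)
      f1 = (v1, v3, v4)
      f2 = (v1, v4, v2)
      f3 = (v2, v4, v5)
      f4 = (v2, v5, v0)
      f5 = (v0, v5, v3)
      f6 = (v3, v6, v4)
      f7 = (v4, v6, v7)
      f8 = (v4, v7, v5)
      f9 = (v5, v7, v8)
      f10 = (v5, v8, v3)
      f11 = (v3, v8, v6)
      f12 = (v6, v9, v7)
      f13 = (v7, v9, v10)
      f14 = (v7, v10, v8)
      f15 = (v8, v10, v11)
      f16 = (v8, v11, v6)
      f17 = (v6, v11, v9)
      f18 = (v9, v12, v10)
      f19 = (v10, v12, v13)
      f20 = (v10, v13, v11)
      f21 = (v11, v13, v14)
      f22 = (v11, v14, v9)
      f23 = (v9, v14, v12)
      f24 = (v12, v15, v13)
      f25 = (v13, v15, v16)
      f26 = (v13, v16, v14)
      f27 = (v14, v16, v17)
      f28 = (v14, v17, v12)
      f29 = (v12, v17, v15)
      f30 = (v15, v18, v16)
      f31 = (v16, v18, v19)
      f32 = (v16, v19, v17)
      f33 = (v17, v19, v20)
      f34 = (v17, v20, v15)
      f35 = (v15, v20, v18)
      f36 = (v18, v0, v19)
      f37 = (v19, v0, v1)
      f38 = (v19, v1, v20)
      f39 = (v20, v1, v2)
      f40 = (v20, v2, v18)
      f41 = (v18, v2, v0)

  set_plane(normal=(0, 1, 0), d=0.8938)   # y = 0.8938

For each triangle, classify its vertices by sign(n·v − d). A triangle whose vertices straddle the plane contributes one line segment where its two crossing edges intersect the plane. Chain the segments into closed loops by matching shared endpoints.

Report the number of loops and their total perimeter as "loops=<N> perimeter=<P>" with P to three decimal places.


Straddling triangles (14 of 42):
  (v0,v3,v1) [-+-] → (1.96958, 0.8938, 0)–(1.45116, 0.8938, 0.299325)  len=0.5986
  (v1,v3,v4) [-++] → (1.45116, 0.8938, 0.299325)–(0.979559, 0.8938, 0.5716)  len=0.5446
  (v1,v4,v2) [-+-] → (0.979559, 0.8938, 0.5716)–(0.979559, 0.8938, 0.35528)  len=0.2163
  (v2,v4,v5) [-++] → (0.979559, 0.8938, 0.35528)–(0.979559, 0.8938, -0.5716)  len=0.9269
  (v2,v5,v0) [-+-] → (0.979559, 0.8938, -0.5716)–(1.16689, 0.8938, -0.46344)  len=0.2163
  (v0,v5,v3) [-++] → (1.16689, 0.8938, -0.46344)–(1.96958, 0.8938, 0)  len=0.9269
  (v7,v9,v10) [++-] → (-1.856, 0.8938, 0.1963)–(-0.916754, 0.8938, 0.5716)  len=1.0115
  (v7,v10,v8) [+-+] → (-0.916754, 0.8938, 0.5716)–(-0.916754, 0.8938, 0.14897)  len=0.4226
  (v8,v10,v11) [+--] → (-0.916754, 0.8938, 0.14897)–(-0.916754, 0.8938, -0.5716)  len=0.7206
  (v8,v11,v6) [+-+] → (-0.916754, 0.8938, -0.5716)–(-1.15024, 0.8938, -0.478318)  len=0.2514
  (v6,v11,v9) [+-+] → (-1.15024, 0.8938, -0.478318)–(-1.856, 0.8938, -0.1963)  len=0.7600
  (v9,v12,v10) [+--] → (-2.1623, 0.8938, 0)–(-1.856, 0.8938, 0.1963)  len=0.3638
  (v11,v14,v9) [--+] → (-2.08272, 0.8938, -0.0510018)–(-1.856, 0.8938, -0.1963)  len=0.2693
  (v9,v14,v12) [+--] → (-2.08272, 0.8938, -0.0510018)–(-2.1623, 0.8938, 0)  len=0.0945

Chained into 2 loop(s):
  loop 1: 6 segments, perimeter = 3.4296
  loop 2: 8 segments, perimeter = 3.8937
Total perimeter = 7.323

loops=2 perimeter=7.323


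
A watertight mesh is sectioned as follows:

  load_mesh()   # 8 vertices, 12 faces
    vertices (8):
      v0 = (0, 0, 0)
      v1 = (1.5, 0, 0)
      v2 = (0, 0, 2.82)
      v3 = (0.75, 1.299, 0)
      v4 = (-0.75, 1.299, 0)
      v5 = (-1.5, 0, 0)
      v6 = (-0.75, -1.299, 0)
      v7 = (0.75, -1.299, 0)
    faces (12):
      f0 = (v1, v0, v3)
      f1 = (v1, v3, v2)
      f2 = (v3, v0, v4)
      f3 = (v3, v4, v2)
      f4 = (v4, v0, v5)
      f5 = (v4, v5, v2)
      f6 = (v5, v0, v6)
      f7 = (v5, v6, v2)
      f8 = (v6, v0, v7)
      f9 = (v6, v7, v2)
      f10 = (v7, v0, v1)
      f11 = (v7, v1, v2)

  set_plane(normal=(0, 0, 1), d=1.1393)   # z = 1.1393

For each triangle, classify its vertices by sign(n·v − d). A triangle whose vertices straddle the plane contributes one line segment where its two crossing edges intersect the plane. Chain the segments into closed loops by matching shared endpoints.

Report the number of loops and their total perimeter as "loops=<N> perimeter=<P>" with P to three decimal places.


Straddling triangles (6 of 12):
  (v1,v3,v2) [--+] → (0.446995, 0.774195, 1.1393)–(0.893989, 0, 1.1393)  len=0.8940
  (v3,v4,v2) [--+] → (-0.446995, 0.774195, 1.1393)–(0.446995, 0.774195, 1.1393)  len=0.8940
  (v4,v5,v2) [--+] → (-0.893989, 0, 1.1393)–(-0.446995, 0.774195, 1.1393)  len=0.8940
  (v5,v6,v2) [--+] → (-0.446995, -0.774195, 1.1393)–(-0.893989, 0, 1.1393)  len=0.8940
  (v6,v7,v2) [--+] → (0.446995, -0.774195, 1.1393)–(-0.446995, -0.774195, 1.1393)  len=0.8940
  (v7,v1,v2) [--+] → (0.893989, 0, 1.1393)–(0.446995, -0.774195, 1.1393)  len=0.8940

Chained into 1 loop(s):
  loop 1: 6 segments, perimeter = 5.3639
Total perimeter = 5.364

loops=1 perimeter=5.364


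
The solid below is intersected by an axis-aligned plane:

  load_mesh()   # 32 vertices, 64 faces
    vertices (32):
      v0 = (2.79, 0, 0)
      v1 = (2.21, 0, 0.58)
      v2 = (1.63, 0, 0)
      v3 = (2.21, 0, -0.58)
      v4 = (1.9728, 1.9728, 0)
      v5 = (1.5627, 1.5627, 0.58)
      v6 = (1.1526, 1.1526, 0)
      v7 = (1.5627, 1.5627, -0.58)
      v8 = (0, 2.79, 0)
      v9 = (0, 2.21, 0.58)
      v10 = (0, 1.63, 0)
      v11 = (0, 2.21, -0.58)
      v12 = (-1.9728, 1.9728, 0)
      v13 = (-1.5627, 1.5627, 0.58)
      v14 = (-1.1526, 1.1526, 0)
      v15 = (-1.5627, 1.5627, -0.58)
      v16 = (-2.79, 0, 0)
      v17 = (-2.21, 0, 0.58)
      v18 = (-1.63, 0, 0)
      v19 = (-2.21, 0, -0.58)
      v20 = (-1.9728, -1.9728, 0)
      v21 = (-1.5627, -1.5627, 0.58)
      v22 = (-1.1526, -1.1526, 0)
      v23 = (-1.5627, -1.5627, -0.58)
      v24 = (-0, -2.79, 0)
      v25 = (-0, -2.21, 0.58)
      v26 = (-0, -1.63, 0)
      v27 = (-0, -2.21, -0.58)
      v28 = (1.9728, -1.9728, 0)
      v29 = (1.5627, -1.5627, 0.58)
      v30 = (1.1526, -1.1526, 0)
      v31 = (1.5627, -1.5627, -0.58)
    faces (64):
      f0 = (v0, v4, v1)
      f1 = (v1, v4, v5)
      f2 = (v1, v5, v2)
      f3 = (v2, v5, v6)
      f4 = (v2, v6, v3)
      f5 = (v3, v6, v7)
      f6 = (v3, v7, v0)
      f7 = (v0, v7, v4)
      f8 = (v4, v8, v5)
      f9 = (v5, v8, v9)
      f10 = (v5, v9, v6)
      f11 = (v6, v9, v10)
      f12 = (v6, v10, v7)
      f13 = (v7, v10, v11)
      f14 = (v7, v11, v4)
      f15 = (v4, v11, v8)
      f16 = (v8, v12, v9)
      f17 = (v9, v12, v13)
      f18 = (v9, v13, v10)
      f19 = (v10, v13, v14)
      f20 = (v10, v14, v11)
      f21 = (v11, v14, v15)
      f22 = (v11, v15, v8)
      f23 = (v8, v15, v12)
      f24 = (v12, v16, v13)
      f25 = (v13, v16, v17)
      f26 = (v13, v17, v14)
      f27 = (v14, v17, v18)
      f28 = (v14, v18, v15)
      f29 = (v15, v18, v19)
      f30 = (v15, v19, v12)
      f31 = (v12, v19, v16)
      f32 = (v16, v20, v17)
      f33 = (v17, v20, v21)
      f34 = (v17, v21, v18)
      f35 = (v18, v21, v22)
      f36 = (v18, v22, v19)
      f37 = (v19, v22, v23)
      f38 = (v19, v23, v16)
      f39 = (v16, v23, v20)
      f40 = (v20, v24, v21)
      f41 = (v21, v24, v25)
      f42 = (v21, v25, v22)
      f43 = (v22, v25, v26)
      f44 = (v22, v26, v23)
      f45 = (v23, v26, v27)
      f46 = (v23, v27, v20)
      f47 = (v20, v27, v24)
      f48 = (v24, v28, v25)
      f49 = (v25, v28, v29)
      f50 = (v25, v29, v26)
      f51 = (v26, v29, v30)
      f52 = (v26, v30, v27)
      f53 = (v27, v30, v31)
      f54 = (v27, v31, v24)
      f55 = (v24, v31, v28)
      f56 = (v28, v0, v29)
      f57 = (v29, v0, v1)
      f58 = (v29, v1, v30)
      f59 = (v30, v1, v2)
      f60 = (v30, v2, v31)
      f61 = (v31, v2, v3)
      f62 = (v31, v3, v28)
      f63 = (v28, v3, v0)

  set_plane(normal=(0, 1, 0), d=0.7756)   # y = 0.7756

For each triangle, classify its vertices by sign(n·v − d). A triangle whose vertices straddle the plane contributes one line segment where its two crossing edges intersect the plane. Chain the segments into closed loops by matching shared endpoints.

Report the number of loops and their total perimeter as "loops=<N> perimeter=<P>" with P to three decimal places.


loops=2 perimeter=6.562

Straddling triangles (16 of 64):
  (v0,v4,v1) [-+-] → (2.46872, 0.7756, 0)–(2.11675, 0.7756, 0.351975)  len=0.4978
  (v1,v4,v5) [-++] → (2.11675, 0.7756, 0.351975)–(1.88873, 0.7756, 0.58)  len=0.3225
  (v1,v5,v2) [-+-] → (1.88873, 0.7756, 0.58)–(1.5966, 0.7756, 0.287866)  len=0.4131
  (v2,v5,v6) [-++] → (1.5966, 0.7756, 0.287866)–(1.30875, 0.7756, 0)  len=0.4071
  (v2,v6,v3) [-+-] → (1.30875, 0.7756, 0)–(1.49846, 0.7756, -0.18971)  len=0.2683
  (v3,v6,v7) [-++] → (1.49846, 0.7756, -0.18971)–(1.88873, 0.7756, -0.58)  len=0.5519
  (v3,v7,v0) [-+-] → (1.88873, 0.7756, -0.58)–(2.18087, 0.7756, -0.287866)  len=0.4131
  (v0,v7,v4) [-++] → (2.18087, 0.7756, -0.287866)–(2.46872, 0.7756, 0)  len=0.4071
  (v12,v16,v13) [+-+] → (-2.46872, 0.7756, 0)–(-2.18087, 0.7756, 0.287866)  len=0.4071
  (v13,v16,v17) [+--] → (-2.18087, 0.7756, 0.287866)–(-1.88873, 0.7756, 0.58)  len=0.4131
  (v13,v17,v14) [+-+] → (-1.88873, 0.7756, 0.58)–(-1.49846, 0.7756, 0.18971)  len=0.5519
  (v14,v17,v18) [+--] → (-1.49846, 0.7756, 0.18971)–(-1.30875, 0.7756, 0)  len=0.2683
  (v14,v18,v15) [+-+] → (-1.30875, 0.7756, 0)–(-1.5966, 0.7756, -0.287866)  len=0.4071
  (v15,v18,v19) [+--] → (-1.5966, 0.7756, -0.287866)–(-1.88873, 0.7756, -0.58)  len=0.4131
  (v15,v19,v12) [+-+] → (-1.88873, 0.7756, -0.58)–(-2.11675, 0.7756, -0.351975)  len=0.3225
  (v12,v19,v16) [+--] → (-2.11675, 0.7756, -0.351975)–(-2.46872, 0.7756, 0)  len=0.4978

Chained into 2 loop(s):
  loop 1: 8 segments, perimeter = 3.2809
  loop 2: 8 segments, perimeter = 3.2809
Total perimeter = 6.562


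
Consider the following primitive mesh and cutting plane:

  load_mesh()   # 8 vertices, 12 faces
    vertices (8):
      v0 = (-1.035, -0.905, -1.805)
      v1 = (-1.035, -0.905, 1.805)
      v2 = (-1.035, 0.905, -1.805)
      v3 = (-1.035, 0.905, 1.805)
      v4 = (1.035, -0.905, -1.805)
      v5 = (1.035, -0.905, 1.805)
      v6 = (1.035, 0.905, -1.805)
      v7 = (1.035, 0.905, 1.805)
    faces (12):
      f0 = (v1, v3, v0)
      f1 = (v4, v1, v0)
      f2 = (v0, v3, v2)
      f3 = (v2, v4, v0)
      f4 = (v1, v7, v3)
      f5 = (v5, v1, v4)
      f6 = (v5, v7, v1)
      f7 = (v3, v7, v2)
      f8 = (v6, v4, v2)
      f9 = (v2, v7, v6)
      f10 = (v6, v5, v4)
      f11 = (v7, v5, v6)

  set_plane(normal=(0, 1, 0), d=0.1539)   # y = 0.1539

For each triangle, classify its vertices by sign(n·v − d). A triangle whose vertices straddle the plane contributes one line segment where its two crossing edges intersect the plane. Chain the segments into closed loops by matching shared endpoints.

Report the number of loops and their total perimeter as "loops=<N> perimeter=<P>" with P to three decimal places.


loops=1 perimeter=11.360

Straddling triangles (8 of 12):
  (v1,v3,v0) [-+-] → (-1.035, 0.1539, 1.805)–(-1.035, 0.1539, 0.30695)  len=1.4981
  (v0,v3,v2) [-++] → (-1.035, 0.1539, 0.30695)–(-1.035, 0.1539, -1.805)  len=2.1119
  (v2,v4,v0) [+--] → (-0.176007, 0.1539, -1.805)–(-1.035, 0.1539, -1.805)  len=0.8590
  (v1,v7,v3) [-++] → (0.176007, 0.1539, 1.805)–(-1.035, 0.1539, 1.805)  len=1.2110
  (v5,v7,v1) [-+-] → (1.035, 0.1539, 1.805)–(0.176007, 0.1539, 1.805)  len=0.8590
  (v6,v4,v2) [+-+] → (1.035, 0.1539, -1.805)–(-0.176007, 0.1539, -1.805)  len=1.2110
  (v6,v5,v4) [+--] → (1.035, 0.1539, -0.30695)–(1.035, 0.1539, -1.805)  len=1.4981
  (v7,v5,v6) [+-+] → (1.035, 0.1539, 1.805)–(1.035, 0.1539, -0.30695)  len=2.1119

Chained into 1 loop(s):
  loop 1: 8 segments, perimeter = 11.3600
Total perimeter = 11.360


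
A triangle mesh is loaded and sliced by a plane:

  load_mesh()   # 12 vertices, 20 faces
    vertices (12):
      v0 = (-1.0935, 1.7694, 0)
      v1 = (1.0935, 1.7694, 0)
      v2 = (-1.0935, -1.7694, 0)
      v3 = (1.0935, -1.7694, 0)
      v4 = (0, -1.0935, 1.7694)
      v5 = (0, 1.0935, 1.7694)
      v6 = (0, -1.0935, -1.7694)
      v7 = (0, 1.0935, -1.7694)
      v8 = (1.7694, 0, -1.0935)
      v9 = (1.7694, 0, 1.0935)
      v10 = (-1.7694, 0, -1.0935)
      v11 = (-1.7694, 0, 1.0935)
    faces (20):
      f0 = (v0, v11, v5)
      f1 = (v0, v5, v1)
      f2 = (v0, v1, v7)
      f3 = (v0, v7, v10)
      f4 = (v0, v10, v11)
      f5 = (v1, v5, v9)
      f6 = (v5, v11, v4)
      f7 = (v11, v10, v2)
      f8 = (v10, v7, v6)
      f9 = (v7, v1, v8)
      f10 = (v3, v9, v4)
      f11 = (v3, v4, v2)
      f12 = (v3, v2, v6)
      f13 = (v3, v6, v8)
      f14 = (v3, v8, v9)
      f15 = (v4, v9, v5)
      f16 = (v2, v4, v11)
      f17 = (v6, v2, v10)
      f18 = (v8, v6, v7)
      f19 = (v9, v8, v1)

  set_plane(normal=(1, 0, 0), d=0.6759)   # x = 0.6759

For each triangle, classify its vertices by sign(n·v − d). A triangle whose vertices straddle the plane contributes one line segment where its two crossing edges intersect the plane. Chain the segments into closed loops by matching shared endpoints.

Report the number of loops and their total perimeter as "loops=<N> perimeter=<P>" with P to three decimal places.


Straddling triangles (10 of 20):
  (v0,v5,v1) [--+] → (0.6759, 1.51128, 0.675721)–(0.6759, 1.7694, 0)  len=0.7233
  (v0,v1,v7) [-+-] → (0.6759, 1.7694, 0)–(0.6759, 1.51128, -0.675721)  len=0.7233
  (v1,v5,v9) [+-+] → (0.6759, 1.51128, 0.675721)–(0.6759, 0.67579, 1.51121)  len=1.1816
  (v7,v1,v8) [-++] → (0.6759, 1.51128, -0.675721)–(0.6759, 0.67579, -1.51121)  len=1.1816
  (v3,v9,v4) [++-] → (0.6759, -0.67579, 1.51121)–(0.6759, -1.51128, 0.675721)  len=1.1816
  (v3,v4,v2) [+--] → (0.6759, -1.51128, 0.675721)–(0.6759, -1.7694, 0)  len=0.7233
  (v3,v2,v6) [+--] → (0.6759, -1.7694, 0)–(0.6759, -1.51128, -0.675721)  len=0.7233
  (v3,v6,v8) [+-+] → (0.6759, -1.51128, -0.675721)–(0.6759, -0.67579, -1.51121)  len=1.1816
  (v4,v9,v5) [-+-] → (0.6759, -0.67579, 1.51121)–(0.6759, 0.67579, 1.51121)  len=1.3516
  (v8,v6,v7) [+--] → (0.6759, -0.67579, -1.51121)–(0.6759, 0.67579, -1.51121)  len=1.3516

Chained into 1 loop(s):
  loop 1: 10 segments, perimeter = 10.3228
Total perimeter = 10.323

loops=1 perimeter=10.323


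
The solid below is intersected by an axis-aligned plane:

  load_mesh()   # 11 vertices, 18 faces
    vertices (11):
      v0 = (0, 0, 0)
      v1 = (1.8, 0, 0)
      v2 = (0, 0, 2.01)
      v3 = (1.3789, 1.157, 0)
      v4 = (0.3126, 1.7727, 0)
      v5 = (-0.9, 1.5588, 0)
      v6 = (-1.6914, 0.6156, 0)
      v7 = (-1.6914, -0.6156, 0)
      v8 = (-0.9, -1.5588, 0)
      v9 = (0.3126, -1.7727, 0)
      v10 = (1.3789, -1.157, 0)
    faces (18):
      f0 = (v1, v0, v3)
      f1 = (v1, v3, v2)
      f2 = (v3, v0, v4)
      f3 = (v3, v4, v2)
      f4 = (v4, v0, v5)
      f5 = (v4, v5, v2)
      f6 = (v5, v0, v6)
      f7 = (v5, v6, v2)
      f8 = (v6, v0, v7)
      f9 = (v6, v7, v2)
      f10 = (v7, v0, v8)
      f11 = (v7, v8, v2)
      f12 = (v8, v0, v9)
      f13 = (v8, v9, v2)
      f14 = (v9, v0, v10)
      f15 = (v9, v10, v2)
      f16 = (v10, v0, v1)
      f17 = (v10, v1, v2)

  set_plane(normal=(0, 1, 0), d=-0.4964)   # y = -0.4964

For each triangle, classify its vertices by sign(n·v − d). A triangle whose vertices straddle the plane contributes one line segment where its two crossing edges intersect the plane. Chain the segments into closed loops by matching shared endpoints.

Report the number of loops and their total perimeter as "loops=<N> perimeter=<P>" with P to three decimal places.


loops=1 perimeter=7.785

Straddling triangles (10 of 18):
  (v6,v0,v7) [++-] → (-1.36389, -0.4964, 0)–(-1.6914, -0.4964, 0)  len=0.3275
  (v6,v7,v2) [+-+] → (-1.6914, -0.4964, 0)–(-1.36389, -0.4964, 0.389201)  len=0.5087
  (v7,v0,v8) [-+-] → (-1.36389, -0.4964, 0)–(-0.286605, -0.4964, 0)  len=1.0773
  (v7,v8,v2) [--+] → (-0.286605, -0.4964, 1.36992)–(-1.36389, -0.4964, 0.389201)  len=1.4568
  (v8,v0,v9) [-+-] → (-0.286605, -0.4964, 0)–(0.0875358, -0.4964, 0)  len=0.3741
  (v8,v9,v2) [--+] → (0.0875358, -0.4964, 1.44715)–(-0.286605, -0.4964, 1.36992)  len=0.3820
  (v9,v0,v10) [-+-] → (0.0875358, -0.4964, 0)–(0.591604, -0.4964, 0)  len=0.5041
  (v9,v10,v2) [--+] → (0.591604, -0.4964, 1.14763)–(0.0875358, -0.4964, 1.44715)  len=0.5863
  (v10,v0,v1) [-++] → (0.591604, -0.4964, 0)–(1.61933, -0.4964, 0)  len=1.0277
  (v10,v1,v2) [-++] → (1.61933, -0.4964, 0)–(0.591604, -0.4964, 1.14763)  len=1.5405

Chained into 1 loop(s):
  loop 1: 10 segments, perimeter = 7.7851
Total perimeter = 7.785


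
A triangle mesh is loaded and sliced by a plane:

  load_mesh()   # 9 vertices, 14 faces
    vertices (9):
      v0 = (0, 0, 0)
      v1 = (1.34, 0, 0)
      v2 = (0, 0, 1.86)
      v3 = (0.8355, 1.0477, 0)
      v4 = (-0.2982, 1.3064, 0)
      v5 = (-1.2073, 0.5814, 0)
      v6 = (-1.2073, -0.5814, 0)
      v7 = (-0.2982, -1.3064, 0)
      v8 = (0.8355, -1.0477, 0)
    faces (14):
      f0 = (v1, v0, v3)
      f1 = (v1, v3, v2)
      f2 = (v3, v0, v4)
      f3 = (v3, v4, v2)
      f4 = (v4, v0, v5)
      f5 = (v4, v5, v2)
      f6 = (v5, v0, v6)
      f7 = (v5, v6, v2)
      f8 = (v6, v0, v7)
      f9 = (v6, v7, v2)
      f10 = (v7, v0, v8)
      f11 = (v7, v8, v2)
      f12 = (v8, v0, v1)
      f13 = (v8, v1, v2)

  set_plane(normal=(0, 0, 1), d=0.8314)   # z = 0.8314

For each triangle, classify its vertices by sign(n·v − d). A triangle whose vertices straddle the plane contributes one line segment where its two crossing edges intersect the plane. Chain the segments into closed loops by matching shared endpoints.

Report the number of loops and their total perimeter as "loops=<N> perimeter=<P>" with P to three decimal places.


Straddling triangles (7 of 14):
  (v1,v3,v2) [--+] → (0.46204, 0.579389, 0.8314)–(0.741034, 0, 0.8314)  len=0.6431
  (v3,v4,v2) [--+] → (-0.164908, 0.722453, 0.8314)–(0.46204, 0.579389, 0.8314)  len=0.6431
  (v4,v5,v2) [--+] → (-0.66765, 0.32152, 0.8314)–(-0.164908, 0.722453, 0.8314)  len=0.6430
  (v5,v6,v2) [--+] → (-0.66765, -0.32152, 0.8314)–(-0.66765, 0.32152, 0.8314)  len=0.6430
  (v6,v7,v2) [--+] → (-0.164908, -0.722453, 0.8314)–(-0.66765, -0.32152, 0.8314)  len=0.6430
  (v7,v8,v2) [--+] → (0.46204, -0.579389, 0.8314)–(-0.164908, -0.722453, 0.8314)  len=0.6431
  (v8,v1,v2) [--+] → (0.741034, 0, 0.8314)–(0.46204, -0.579389, 0.8314)  len=0.6431

Chained into 1 loop(s):
  loop 1: 7 segments, perimeter = 4.5014
Total perimeter = 4.501

loops=1 perimeter=4.501


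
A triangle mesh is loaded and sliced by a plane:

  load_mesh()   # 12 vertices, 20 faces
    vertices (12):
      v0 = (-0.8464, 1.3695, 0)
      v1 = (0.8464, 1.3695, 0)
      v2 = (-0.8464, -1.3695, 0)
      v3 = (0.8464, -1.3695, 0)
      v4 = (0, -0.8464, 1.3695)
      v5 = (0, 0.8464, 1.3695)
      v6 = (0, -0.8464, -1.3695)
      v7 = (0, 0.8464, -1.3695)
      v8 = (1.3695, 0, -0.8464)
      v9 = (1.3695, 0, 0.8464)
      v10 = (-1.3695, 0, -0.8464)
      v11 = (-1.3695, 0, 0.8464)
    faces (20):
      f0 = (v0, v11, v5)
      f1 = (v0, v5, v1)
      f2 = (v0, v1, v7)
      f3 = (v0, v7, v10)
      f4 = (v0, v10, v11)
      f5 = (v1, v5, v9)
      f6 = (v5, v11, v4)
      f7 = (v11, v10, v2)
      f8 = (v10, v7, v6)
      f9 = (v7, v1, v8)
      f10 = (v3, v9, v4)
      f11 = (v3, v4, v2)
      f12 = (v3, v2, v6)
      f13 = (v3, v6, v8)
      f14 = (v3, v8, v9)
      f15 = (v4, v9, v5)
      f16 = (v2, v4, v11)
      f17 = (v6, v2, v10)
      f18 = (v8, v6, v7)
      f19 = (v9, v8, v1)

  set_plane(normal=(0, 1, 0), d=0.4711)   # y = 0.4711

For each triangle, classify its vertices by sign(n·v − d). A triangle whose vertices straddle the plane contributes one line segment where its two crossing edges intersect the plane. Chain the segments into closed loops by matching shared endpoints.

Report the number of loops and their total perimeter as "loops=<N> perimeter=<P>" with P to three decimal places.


Straddling triangles (10 of 20):
  (v0,v11,v5) [+-+] → (-1.18956, 0.4711, 0.555243)–(-0.607246, 0.4711, 1.13755)  len=0.8235
  (v0,v7,v10) [++-] → (-0.607246, 0.4711, -1.13755)–(-1.18956, 0.4711, -0.555243)  len=0.8235
  (v0,v10,v11) [+--] → (-1.18956, 0.4711, -0.555243)–(-1.18956, 0.4711, 0.555243)  len=1.1105
  (v1,v5,v9) [++-] → (0.607246, 0.4711, 1.13755)–(1.18956, 0.4711, 0.555243)  len=0.8235
  (v5,v11,v4) [+--] → (-0.607246, 0.4711, 1.13755)–(0, 0.4711, 1.3695)  len=0.6500
  (v10,v7,v6) [-+-] → (-0.607246, 0.4711, -1.13755)–(0, 0.4711, -1.3695)  len=0.6500
  (v7,v1,v8) [++-] → (1.18956, 0.4711, -0.555243)–(0.607246, 0.4711, -1.13755)  len=0.8235
  (v4,v9,v5) [--+] → (0.607246, 0.4711, 1.13755)–(0, 0.4711, 1.3695)  len=0.6500
  (v8,v6,v7) [--+] → (0, 0.4711, -1.3695)–(0.607246, 0.4711, -1.13755)  len=0.6500
  (v9,v8,v1) [--+] → (1.18956, 0.4711, -0.555243)–(1.18956, 0.4711, 0.555243)  len=1.1105

Chained into 1 loop(s):
  loop 1: 10 segments, perimeter = 8.1152
Total perimeter = 8.115

loops=1 perimeter=8.115


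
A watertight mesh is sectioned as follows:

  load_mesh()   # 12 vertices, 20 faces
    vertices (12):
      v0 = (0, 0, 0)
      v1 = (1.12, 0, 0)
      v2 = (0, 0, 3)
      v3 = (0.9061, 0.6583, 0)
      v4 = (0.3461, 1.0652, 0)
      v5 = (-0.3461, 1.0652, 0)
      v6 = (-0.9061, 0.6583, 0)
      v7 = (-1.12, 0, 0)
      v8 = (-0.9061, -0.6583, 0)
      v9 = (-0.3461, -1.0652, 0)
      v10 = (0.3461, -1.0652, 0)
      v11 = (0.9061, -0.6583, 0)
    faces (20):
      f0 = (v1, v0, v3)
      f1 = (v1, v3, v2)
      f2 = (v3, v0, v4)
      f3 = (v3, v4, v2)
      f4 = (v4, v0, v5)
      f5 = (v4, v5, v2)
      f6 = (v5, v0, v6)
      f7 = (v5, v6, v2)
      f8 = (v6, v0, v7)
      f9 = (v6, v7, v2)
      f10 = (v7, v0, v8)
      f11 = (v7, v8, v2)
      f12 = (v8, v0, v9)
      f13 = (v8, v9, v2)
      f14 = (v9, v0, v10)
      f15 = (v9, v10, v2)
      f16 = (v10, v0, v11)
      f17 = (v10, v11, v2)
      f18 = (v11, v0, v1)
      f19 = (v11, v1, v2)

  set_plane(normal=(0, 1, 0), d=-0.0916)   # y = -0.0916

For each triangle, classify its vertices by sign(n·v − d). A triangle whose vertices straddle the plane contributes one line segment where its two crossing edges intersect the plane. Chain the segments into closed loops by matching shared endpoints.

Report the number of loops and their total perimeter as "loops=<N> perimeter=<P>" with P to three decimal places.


loops=1 perimeter=8.126

Straddling triangles (10 of 20):
  (v7,v0,v8) [++-] → (-0.12608, -0.0916, 0)–(-1.09024, -0.0916, 0)  len=0.9642
  (v7,v8,v2) [+-+] → (-1.09024, -0.0916, 0)–(-0.12608, -0.0916, 2.58256)  len=2.7567
  (v8,v0,v9) [-+-] → (-0.12608, -0.0916, 0)–(-0.0297623, -0.0916, 0)  len=0.0963
  (v8,v9,v2) [--+] → (-0.0297623, -0.0916, 2.74202)–(-0.12608, -0.0916, 2.58256)  len=0.1863
  (v9,v0,v10) [-+-] → (-0.0297623, -0.0916, 0)–(0.0297623, -0.0916, 0)  len=0.0595
  (v9,v10,v2) [--+] → (0.0297623, -0.0916, 2.74202)–(-0.0297623, -0.0916, 2.74202)  len=0.0595
  (v10,v0,v11) [-+-] → (0.0297623, -0.0916, 0)–(0.12608, -0.0916, 0)  len=0.0963
  (v10,v11,v2) [--+] → (0.12608, -0.0916, 2.58256)–(0.0297623, -0.0916, 2.74202)  len=0.1863
  (v11,v0,v1) [-++] → (0.12608, -0.0916, 0)–(1.09024, -0.0916, 0)  len=0.9642
  (v11,v1,v2) [-++] → (1.09024, -0.0916, 0)–(0.12608, -0.0916, 2.58256)  len=2.7567

Chained into 1 loop(s):
  loop 1: 10 segments, perimeter = 8.1259
Total perimeter = 8.126


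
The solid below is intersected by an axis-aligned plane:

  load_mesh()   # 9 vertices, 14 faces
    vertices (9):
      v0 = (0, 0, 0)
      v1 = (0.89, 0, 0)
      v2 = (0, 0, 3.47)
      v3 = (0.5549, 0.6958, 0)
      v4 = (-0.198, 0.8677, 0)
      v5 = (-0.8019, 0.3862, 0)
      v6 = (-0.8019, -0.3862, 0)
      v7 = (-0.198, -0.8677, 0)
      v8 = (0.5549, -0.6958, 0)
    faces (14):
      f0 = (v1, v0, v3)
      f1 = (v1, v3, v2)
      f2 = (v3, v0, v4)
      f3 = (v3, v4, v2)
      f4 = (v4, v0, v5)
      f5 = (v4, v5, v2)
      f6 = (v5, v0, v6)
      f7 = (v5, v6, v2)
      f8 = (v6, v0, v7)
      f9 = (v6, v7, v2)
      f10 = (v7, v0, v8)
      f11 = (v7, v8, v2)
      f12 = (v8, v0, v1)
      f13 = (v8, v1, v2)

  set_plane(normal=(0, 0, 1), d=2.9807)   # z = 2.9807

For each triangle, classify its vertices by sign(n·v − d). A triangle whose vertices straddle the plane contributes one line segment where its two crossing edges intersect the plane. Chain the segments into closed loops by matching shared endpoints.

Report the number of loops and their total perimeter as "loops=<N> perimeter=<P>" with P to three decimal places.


Straddling triangles (7 of 14):
  (v1,v3,v2) [--+] → (0.0782457, 0.0981138, 2.9807)–(0.125498, 0, 2.9807)  len=0.1089
  (v3,v4,v2) [--+] → (-0.0279197, 0.122353, 2.9807)–(0.0782457, 0.0981138, 2.9807)  len=0.1089
  (v4,v5,v2) [--+] → (-0.113075, 0.0544575, 2.9807)–(-0.0279197, 0.122353, 2.9807)  len=0.1089
  (v5,v6,v2) [--+] → (-0.113075, -0.0544575, 2.9807)–(-0.113075, 0.0544575, 2.9807)  len=0.1089
  (v6,v7,v2) [--+] → (-0.0279197, -0.122353, 2.9807)–(-0.113075, -0.0544575, 2.9807)  len=0.1089
  (v7,v8,v2) [--+] → (0.0782457, -0.0981138, 2.9807)–(-0.0279197, -0.122353, 2.9807)  len=0.1089
  (v8,v1,v2) [--+] → (0.125498, 0, 2.9807)–(0.0782457, -0.0981138, 2.9807)  len=0.1089

Chained into 1 loop(s):
  loop 1: 7 segments, perimeter = 0.7623
Total perimeter = 0.762

loops=1 perimeter=0.762


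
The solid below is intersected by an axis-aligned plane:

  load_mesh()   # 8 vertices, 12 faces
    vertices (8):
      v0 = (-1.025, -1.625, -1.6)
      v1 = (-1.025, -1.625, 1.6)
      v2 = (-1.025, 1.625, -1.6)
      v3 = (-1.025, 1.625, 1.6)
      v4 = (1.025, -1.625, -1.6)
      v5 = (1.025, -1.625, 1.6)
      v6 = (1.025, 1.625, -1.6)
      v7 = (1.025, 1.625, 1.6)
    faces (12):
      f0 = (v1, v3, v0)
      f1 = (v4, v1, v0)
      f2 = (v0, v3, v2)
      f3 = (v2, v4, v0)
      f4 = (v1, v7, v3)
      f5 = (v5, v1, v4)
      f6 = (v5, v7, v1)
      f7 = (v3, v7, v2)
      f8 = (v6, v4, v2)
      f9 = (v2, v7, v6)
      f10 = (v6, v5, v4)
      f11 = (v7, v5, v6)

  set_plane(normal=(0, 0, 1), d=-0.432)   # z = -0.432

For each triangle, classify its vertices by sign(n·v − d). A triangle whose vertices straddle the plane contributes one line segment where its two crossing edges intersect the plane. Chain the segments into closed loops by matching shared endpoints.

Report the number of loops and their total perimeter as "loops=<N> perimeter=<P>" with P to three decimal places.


loops=1 perimeter=10.600

Straddling triangles (8 of 12):
  (v1,v3,v0) [++-] → (-1.025, -0.43875, -0.432)–(-1.025, -1.625, -0.432)  len=1.1862
  (v4,v1,v0) [-+-] → (0.27675, -1.625, -0.432)–(-1.025, -1.625, -0.432)  len=1.3017
  (v0,v3,v2) [-+-] → (-1.025, -0.43875, -0.432)–(-1.025, 1.625, -0.432)  len=2.0637
  (v5,v1,v4) [++-] → (0.27675, -1.625, -0.432)–(1.025, -1.625, -0.432)  len=0.7482
  (v3,v7,v2) [++-] → (-0.27675, 1.625, -0.432)–(-1.025, 1.625, -0.432)  len=0.7482
  (v2,v7,v6) [-+-] → (-0.27675, 1.625, -0.432)–(1.025, 1.625, -0.432)  len=1.3017
  (v6,v5,v4) [-+-] → (1.025, 0.43875, -0.432)–(1.025, -1.625, -0.432)  len=2.0637
  (v7,v5,v6) [++-] → (1.025, 0.43875, -0.432)–(1.025, 1.625, -0.432)  len=1.1862

Chained into 1 loop(s):
  loop 1: 8 segments, perimeter = 10.6000
Total perimeter = 10.600


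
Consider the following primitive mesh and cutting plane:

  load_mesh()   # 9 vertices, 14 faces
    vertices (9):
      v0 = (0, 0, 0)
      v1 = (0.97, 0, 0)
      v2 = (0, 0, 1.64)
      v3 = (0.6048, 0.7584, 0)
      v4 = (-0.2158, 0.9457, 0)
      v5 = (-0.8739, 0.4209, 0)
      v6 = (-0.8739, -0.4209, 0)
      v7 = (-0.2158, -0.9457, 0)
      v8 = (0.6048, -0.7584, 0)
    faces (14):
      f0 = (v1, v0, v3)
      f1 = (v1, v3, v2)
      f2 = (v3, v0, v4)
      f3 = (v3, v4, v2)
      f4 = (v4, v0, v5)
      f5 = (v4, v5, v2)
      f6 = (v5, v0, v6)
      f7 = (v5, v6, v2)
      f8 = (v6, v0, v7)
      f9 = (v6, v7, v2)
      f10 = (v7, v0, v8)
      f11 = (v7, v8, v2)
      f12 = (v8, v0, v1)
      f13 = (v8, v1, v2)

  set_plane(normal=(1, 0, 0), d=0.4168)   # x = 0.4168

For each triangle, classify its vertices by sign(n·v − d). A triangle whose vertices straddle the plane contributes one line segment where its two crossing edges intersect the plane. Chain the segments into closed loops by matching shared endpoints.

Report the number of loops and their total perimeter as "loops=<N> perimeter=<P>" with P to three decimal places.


Straddling triangles (8 of 14):
  (v1,v0,v3) [+-+] → (0.4168, 0, 0)–(0.4168, 0.522654, 0)  len=0.5227
  (v1,v3,v2) [++-] → (0.4168, 0.522654, 0.509788)–(0.4168, 0, 0.935307)  len=0.6740
  (v3,v0,v4) [+--] → (0.4168, 0.522654, 0)–(0.4168, 0.801311, 0)  len=0.2787
  (v3,v4,v2) [+--] → (0.4168, 0.801311, 0)–(0.4168, 0.522654, 0.509788)  len=0.5810
  (v7,v0,v8) [--+] → (0.4168, -0.522654, 0)–(0.4168, -0.801311, 0)  len=0.2787
  (v7,v8,v2) [-+-] → (0.4168, -0.801311, 0)–(0.4168, -0.522654, 0.509788)  len=0.5810
  (v8,v0,v1) [+-+] → (0.4168, -0.522654, 0)–(0.4168, 0, 0)  len=0.5227
  (v8,v1,v2) [++-] → (0.4168, 0, 0.935307)–(0.4168, -0.522654, 0.509788)  len=0.6740

Chained into 1 loop(s):
  loop 1: 8 segments, perimeter = 4.1125
Total perimeter = 4.113

loops=1 perimeter=4.113


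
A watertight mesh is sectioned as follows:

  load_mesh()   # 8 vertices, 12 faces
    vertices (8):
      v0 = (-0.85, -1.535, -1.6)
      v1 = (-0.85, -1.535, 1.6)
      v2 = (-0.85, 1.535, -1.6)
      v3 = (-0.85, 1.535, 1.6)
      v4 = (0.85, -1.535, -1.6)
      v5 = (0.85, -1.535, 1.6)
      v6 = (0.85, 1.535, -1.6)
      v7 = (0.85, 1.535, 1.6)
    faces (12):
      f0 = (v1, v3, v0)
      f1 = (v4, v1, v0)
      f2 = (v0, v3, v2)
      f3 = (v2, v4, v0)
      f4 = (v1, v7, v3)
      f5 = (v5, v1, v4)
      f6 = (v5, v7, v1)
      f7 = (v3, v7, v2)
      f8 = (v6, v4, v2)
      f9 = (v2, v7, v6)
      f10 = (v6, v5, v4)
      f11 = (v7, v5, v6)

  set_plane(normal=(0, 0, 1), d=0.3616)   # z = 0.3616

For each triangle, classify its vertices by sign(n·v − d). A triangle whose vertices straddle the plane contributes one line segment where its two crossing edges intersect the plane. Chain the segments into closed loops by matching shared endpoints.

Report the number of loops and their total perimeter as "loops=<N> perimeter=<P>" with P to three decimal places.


Straddling triangles (8 of 12):
  (v1,v3,v0) [++-] → (-0.85, 0.34691, 0.3616)–(-0.85, -1.535, 0.3616)  len=1.8819
  (v4,v1,v0) [-+-] → (-0.1921, -1.535, 0.3616)–(-0.85, -1.535, 0.3616)  len=0.6579
  (v0,v3,v2) [-+-] → (-0.85, 0.34691, 0.3616)–(-0.85, 1.535, 0.3616)  len=1.1881
  (v5,v1,v4) [++-] → (-0.1921, -1.535, 0.3616)–(0.85, -1.535, 0.3616)  len=1.0421
  (v3,v7,v2) [++-] → (0.1921, 1.535, 0.3616)–(-0.85, 1.535, 0.3616)  len=1.0421
  (v2,v7,v6) [-+-] → (0.1921, 1.535, 0.3616)–(0.85, 1.535, 0.3616)  len=0.6579
  (v6,v5,v4) [-+-] → (0.85, -0.34691, 0.3616)–(0.85, -1.535, 0.3616)  len=1.1881
  (v7,v5,v6) [++-] → (0.85, -0.34691, 0.3616)–(0.85, 1.535, 0.3616)  len=1.8819

Chained into 1 loop(s):
  loop 1: 8 segments, perimeter = 9.5400
Total perimeter = 9.540

loops=1 perimeter=9.540


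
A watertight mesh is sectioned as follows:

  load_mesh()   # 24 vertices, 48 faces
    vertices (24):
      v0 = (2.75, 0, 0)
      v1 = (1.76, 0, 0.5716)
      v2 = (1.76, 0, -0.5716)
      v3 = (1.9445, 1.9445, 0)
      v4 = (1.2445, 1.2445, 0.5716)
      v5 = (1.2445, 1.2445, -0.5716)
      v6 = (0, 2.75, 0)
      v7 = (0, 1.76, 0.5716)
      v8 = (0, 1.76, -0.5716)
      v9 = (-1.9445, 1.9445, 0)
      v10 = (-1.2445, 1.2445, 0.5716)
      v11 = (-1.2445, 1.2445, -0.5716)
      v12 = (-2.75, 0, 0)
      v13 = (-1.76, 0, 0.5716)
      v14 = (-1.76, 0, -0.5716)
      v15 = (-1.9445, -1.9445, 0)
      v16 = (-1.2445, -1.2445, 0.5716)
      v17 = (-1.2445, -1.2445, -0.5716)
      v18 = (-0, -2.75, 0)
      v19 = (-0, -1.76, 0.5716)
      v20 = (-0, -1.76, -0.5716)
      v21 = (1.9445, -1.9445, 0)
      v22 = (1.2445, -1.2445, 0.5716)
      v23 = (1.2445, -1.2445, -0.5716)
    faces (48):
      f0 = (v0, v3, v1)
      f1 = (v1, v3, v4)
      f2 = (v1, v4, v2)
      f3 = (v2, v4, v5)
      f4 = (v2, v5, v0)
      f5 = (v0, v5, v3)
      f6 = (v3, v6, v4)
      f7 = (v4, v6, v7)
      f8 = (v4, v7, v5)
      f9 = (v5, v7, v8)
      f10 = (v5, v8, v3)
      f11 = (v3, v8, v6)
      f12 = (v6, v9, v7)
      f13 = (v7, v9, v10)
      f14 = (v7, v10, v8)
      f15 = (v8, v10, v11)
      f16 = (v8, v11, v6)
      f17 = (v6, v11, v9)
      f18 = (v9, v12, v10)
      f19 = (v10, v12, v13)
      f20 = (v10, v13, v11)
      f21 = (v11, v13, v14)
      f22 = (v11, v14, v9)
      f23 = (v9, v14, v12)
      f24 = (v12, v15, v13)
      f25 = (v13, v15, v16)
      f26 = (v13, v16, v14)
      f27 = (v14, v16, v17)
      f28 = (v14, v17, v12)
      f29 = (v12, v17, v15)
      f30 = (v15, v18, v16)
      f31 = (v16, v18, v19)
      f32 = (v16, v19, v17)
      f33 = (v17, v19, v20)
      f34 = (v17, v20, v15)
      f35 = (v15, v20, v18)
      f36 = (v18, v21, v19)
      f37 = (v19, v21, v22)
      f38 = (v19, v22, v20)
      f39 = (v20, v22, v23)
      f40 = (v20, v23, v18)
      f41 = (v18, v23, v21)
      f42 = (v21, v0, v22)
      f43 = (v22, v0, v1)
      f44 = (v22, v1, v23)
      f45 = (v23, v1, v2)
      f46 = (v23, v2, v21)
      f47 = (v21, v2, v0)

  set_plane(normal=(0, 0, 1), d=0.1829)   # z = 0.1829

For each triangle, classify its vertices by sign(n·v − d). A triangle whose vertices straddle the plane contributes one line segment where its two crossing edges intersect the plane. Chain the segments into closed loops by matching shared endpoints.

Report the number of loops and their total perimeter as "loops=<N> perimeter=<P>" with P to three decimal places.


loops=2 perimeter=25.675

Straddling triangles (32 of 48):
  (v0,v3,v1) [--+] → (1.88546, 1.3223, 0.1829)–(2.43322, 0, 0.1829)  len=1.4313
  (v1,v3,v4) [+-+] → (1.88546, 1.3223, 0.1829)–(1.72051, 1.72051, 0.1829)  len=0.4310
  (v1,v4,v2) [++-] → (1.41978, 0.821357, 0.1829)–(1.76, 0, 0.1829)  len=0.8890
  (v2,v4,v5) [-+-] → (1.41978, 0.821357, 0.1829)–(1.2445, 1.2445, 0.1829)  len=0.4580
  (v3,v6,v4) [--+] → (0.398214, 2.26827, 0.1829)–(1.72051, 1.72051, 0.1829)  len=1.4313
  (v4,v6,v7) [+-+] → (0.398214, 2.26827, 0.1829)–(0, 2.43322, 0.1829)  len=0.4310
  (v4,v7,v5) [++-] → (0.423143, 1.58472, 0.1829)–(1.2445, 1.2445, 0.1829)  len=0.8890
  (v5,v7,v8) [-+-] → (0.423143, 1.58472, 0.1829)–(0, 1.76, 0.1829)  len=0.4580
  (v6,v9,v7) [--+] → (-1.3223, 1.88546, 0.1829)–(0, 2.43322, 0.1829)  len=1.4313
  (v7,v9,v10) [+-+] → (-1.3223, 1.88546, 0.1829)–(-1.72051, 1.72051, 0.1829)  len=0.4310
  (v7,v10,v8) [++-] → (-0.821357, 1.41978, 0.1829)–(0, 1.76, 0.1829)  len=0.8890
  (v8,v10,v11) [-+-] → (-0.821357, 1.41978, 0.1829)–(-1.2445, 1.2445, 0.1829)  len=0.4580
  (v9,v12,v10) [--+] → (-2.26827, 0.398214, 0.1829)–(-1.72051, 1.72051, 0.1829)  len=1.4313
  (v10,v12,v13) [+-+] → (-2.26827, 0.398214, 0.1829)–(-2.43322, 0, 0.1829)  len=0.4310
  (v10,v13,v11) [++-] → (-1.58472, 0.423143, 0.1829)–(-1.2445, 1.2445, 0.1829)  len=0.8890
  (v11,v13,v14) [-+-] → (-1.58472, 0.423143, 0.1829)–(-1.76, 0, 0.1829)  len=0.4580
  (v12,v15,v13) [--+] → (-1.88546, -1.3223, 0.1829)–(-2.43322, 0, 0.1829)  len=1.4313
  (v13,v15,v16) [+-+] → (-1.88546, -1.3223, 0.1829)–(-1.72051, -1.72051, 0.1829)  len=0.4310
  (v13,v16,v14) [++-] → (-1.41978, -0.821357, 0.1829)–(-1.76, 0, 0.1829)  len=0.8890
  (v14,v16,v17) [-+-] → (-1.41978, -0.821357, 0.1829)–(-1.2445, -1.2445, 0.1829)  len=0.4580
  (v15,v18,v16) [--+] → (-0.398214, -2.26827, 0.1829)–(-1.72051, -1.72051, 0.1829)  len=1.4313
  (v16,v18,v19) [+-+] → (-0.398214, -2.26827, 0.1829)–(0, -2.43322, 0.1829)  len=0.4310
  (v16,v19,v17) [++-] → (-0.423143, -1.58472, 0.1829)–(-1.2445, -1.2445, 0.1829)  len=0.8890
  (v17,v19,v20) [-+-] → (-0.423143, -1.58472, 0.1829)–(0, -1.76, 0.1829)  len=0.4580
  (v18,v21,v19) [--+] → (1.3223, -1.88546, 0.1829)–(0, -2.43322, 0.1829)  len=1.4313
  (v19,v21,v22) [+-+] → (1.3223, -1.88546, 0.1829)–(1.72051, -1.72051, 0.1829)  len=0.4310
  (v19,v22,v20) [++-] → (0.821357, -1.41978, 0.1829)–(0, -1.76, 0.1829)  len=0.8890
  (v20,v22,v23) [-+-] → (0.821357, -1.41978, 0.1829)–(1.2445, -1.2445, 0.1829)  len=0.4580
  (v21,v0,v22) [--+] → (2.26827, -0.398214, 0.1829)–(1.72051, -1.72051, 0.1829)  len=1.4313
  (v22,v0,v1) [+-+] → (2.26827, -0.398214, 0.1829)–(2.43322, 0, 0.1829)  len=0.4310
  (v22,v1,v23) [++-] → (1.58472, -0.423143, 0.1829)–(1.2445, -1.2445, 0.1829)  len=0.8890
  (v23,v1,v2) [-+-] → (1.58472, -0.423143, 0.1829)–(1.76, 0, 0.1829)  len=0.4580

Chained into 2 loop(s):
  loop 1: 16 segments, perimeter = 14.8983
  loop 2: 16 segments, perimeter = 10.7763
Total perimeter = 25.675


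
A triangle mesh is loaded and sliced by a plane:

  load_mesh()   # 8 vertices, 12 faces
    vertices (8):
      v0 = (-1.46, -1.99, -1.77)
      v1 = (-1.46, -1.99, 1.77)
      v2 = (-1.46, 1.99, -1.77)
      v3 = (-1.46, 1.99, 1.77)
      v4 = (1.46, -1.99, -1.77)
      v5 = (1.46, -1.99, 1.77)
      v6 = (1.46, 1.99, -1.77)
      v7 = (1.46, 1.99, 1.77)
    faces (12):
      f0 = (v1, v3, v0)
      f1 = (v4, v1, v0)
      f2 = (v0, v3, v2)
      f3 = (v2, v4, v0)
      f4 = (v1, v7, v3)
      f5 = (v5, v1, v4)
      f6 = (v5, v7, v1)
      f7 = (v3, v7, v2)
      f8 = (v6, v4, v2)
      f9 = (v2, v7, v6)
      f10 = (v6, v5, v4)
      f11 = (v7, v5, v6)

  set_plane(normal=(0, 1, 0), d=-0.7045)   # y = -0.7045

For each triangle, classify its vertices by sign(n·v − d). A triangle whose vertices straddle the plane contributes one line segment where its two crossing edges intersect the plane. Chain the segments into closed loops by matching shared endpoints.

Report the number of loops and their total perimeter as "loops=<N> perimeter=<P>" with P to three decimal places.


Straddling triangles (8 of 12):
  (v1,v3,v0) [-+-] → (-1.46, -0.7045, 1.77)–(-1.46, -0.7045, -0.626616)  len=2.3966
  (v0,v3,v2) [-++] → (-1.46, -0.7045, -0.626616)–(-1.46, -0.7045, -1.77)  len=1.1434
  (v2,v4,v0) [+--] → (0.516869, -0.7045, -1.77)–(-1.46, -0.7045, -1.77)  len=1.9769
  (v1,v7,v3) [-++] → (-0.516869, -0.7045, 1.77)–(-1.46, -0.7045, 1.77)  len=0.9431
  (v5,v7,v1) [-+-] → (1.46, -0.7045, 1.77)–(-0.516869, -0.7045, 1.77)  len=1.9769
  (v6,v4,v2) [+-+] → (1.46, -0.7045, -1.77)–(0.516869, -0.7045, -1.77)  len=0.9431
  (v6,v5,v4) [+--] → (1.46, -0.7045, 0.626616)–(1.46, -0.7045, -1.77)  len=2.3966
  (v7,v5,v6) [+-+] → (1.46, -0.7045, 1.77)–(1.46, -0.7045, 0.626616)  len=1.1434

Chained into 1 loop(s):
  loop 1: 8 segments, perimeter = 12.9200
Total perimeter = 12.920

loops=1 perimeter=12.920


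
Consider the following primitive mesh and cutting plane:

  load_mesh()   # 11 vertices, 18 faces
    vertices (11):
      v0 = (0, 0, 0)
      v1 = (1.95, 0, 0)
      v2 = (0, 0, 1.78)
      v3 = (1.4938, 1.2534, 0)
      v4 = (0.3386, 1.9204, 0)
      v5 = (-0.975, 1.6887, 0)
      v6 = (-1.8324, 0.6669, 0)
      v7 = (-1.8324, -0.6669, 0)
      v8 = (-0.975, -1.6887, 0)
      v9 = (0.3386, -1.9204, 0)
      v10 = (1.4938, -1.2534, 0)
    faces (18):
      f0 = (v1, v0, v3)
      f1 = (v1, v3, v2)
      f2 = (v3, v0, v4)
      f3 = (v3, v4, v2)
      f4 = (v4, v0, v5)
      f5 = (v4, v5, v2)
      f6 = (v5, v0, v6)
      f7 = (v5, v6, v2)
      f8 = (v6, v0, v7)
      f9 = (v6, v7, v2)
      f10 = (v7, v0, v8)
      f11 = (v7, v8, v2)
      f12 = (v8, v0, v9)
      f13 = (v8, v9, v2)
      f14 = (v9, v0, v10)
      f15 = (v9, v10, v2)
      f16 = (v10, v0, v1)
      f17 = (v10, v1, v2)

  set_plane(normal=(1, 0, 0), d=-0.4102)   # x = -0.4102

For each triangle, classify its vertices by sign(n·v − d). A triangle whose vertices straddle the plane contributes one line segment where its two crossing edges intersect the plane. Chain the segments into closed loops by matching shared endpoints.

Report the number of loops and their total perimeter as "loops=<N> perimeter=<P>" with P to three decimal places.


Straddling triangles (10 of 18):
  (v4,v0,v5) [++-] → (-0.4102, 0.710466, 0)–(-0.4102, 1.78832, 0)  len=1.0779
  (v4,v5,v2) [+-+] → (-0.4102, 1.78832, 0)–(-0.4102, 0.710466, 1.03112)  len=1.4916
  (v5,v0,v6) [-+-] → (-0.4102, 0.710466, 0)–(-0.4102, 0.149292, 0)  len=0.5612
  (v5,v6,v2) [--+] → (-0.4102, 0.149292, 1.38153)–(-0.4102, 0.710466, 1.03112)  len=0.6616
  (v6,v0,v7) [-+-] → (-0.4102, 0.149292, 0)–(-0.4102, -0.149292, 0)  len=0.2986
  (v6,v7,v2) [--+] → (-0.4102, -0.149292, 1.38153)–(-0.4102, 0.149292, 1.38153)  len=0.2986
  (v7,v0,v8) [-+-] → (-0.4102, -0.149292, 0)–(-0.4102, -0.710466, 0)  len=0.5612
  (v7,v8,v2) [--+] → (-0.4102, -0.710466, 1.03112)–(-0.4102, -0.149292, 1.38153)  len=0.6616
  (v8,v0,v9) [-++] → (-0.4102, -0.710466, 0)–(-0.4102, -1.78832, 0)  len=1.0779
  (v8,v9,v2) [-++] → (-0.4102, -1.78832, 0)–(-0.4102, -0.710466, 1.03112)  len=1.4916

Chained into 1 loop(s):
  loop 1: 10 segments, perimeter = 8.1817
Total perimeter = 8.182

loops=1 perimeter=8.182
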